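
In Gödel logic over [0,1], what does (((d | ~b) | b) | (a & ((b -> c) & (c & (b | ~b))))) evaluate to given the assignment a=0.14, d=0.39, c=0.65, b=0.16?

~b: Gödel ¬ of 0.16 = 0 (operand ≠ 0)
(d | ~b) = max(0.39, 0) = 0.39
((d | ~b) | b) = max(0.39, 0.16) = 0.39
(b -> c): 0.16 ≤ 0.65, so result = 1
~b: Gödel ¬ of 0.16 = 0 (operand ≠ 0)
(b | ~b) = max(0.16, 0) = 0.16
(c & (b | ~b)) = min(0.65, 0.16) = 0.16
((b -> c) & (c & (b | ~b))) = min(1, 0.16) = 0.16
(a & ((b -> c) & (c & (b | ~b)))) = min(0.14, 0.16) = 0.14
(((d | ~b) | b) | (a & ((b -> c) & (c & (b | ~b))))) = max(0.39, 0.14) = 0.39

0.39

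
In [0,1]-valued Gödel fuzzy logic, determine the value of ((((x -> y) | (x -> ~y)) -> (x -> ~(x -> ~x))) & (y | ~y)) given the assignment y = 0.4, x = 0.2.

(x -> y): 0.2 ≤ 0.4, so result = 1
~y: Gödel ¬ of 0.4 = 0 (operand ≠ 0)
(x -> ~y): 0.2 > 0, so result = 0
((x -> y) | (x -> ~y)) = max(1, 0) = 1
~x: Gödel ¬ of 0.2 = 0 (operand ≠ 0)
(x -> ~x): 0.2 > 0, so result = 0
~(x -> ~x): Gödel ¬ of 0 = 1 (operand is 0)
(x -> ~(x -> ~x)): 0.2 ≤ 1, so result = 1
(((x -> y) | (x -> ~y)) -> (x -> ~(x -> ~x))): 1 ≤ 1, so result = 1
~y: Gödel ¬ of 0.4 = 0 (operand ≠ 0)
(y | ~y) = max(0.4, 0) = 0.4
((((x -> y) | (x -> ~y)) -> (x -> ~(x -> ~x))) & (y | ~y)) = min(1, 0.4) = 0.4

0.40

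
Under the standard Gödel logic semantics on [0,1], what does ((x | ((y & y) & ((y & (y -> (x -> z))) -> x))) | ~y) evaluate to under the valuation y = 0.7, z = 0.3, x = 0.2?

(y & y) = min(0.7, 0.7) = 0.7
(x -> z): 0.2 ≤ 0.3, so result = 1
(y -> (x -> z)): 0.7 ≤ 1, so result = 1
(y & (y -> (x -> z))) = min(0.7, 1) = 0.7
((y & (y -> (x -> z))) -> x): 0.7 > 0.2, so result = 0.2
((y & y) & ((y & (y -> (x -> z))) -> x)) = min(0.7, 0.2) = 0.2
(x | ((y & y) & ((y & (y -> (x -> z))) -> x))) = max(0.2, 0.2) = 0.2
~y: Gödel ¬ of 0.7 = 0 (operand ≠ 0)
((x | ((y & y) & ((y & (y -> (x -> z))) -> x))) | ~y) = max(0.2, 0) = 0.2

0.20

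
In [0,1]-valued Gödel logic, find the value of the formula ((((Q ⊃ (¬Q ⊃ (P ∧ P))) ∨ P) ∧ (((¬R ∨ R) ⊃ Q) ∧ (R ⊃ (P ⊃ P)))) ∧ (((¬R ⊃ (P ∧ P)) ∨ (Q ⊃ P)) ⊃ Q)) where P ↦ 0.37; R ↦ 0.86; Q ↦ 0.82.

¬Q: Gödel ¬ of 0.82 = 0 (operand ≠ 0)
(P ∧ P) = min(0.37, 0.37) = 0.37
(¬Q ⊃ (P ∧ P)): 0 ≤ 0.37, so result = 1
(Q ⊃ (¬Q ⊃ (P ∧ P))): 0.82 ≤ 1, so result = 1
((Q ⊃ (¬Q ⊃ (P ∧ P))) ∨ P) = max(1, 0.37) = 1
¬R: Gödel ¬ of 0.86 = 0 (operand ≠ 0)
(¬R ∨ R) = max(0, 0.86) = 0.86
((¬R ∨ R) ⊃ Q): 0.86 > 0.82, so result = 0.82
(P ⊃ P): 0.37 ≤ 0.37, so result = 1
(R ⊃ (P ⊃ P)): 0.86 ≤ 1, so result = 1
(((¬R ∨ R) ⊃ Q) ∧ (R ⊃ (P ⊃ P))) = min(0.82, 1) = 0.82
(((Q ⊃ (¬Q ⊃ (P ∧ P))) ∨ P) ∧ (((¬R ∨ R) ⊃ Q) ∧ (R ⊃ (P ⊃ P)))) = min(1, 0.82) = 0.82
¬R: Gödel ¬ of 0.86 = 0 (operand ≠ 0)
(P ∧ P) = min(0.37, 0.37) = 0.37
(¬R ⊃ (P ∧ P)): 0 ≤ 0.37, so result = 1
(Q ⊃ P): 0.82 > 0.37, so result = 0.37
((¬R ⊃ (P ∧ P)) ∨ (Q ⊃ P)) = max(1, 0.37) = 1
(((¬R ⊃ (P ∧ P)) ∨ (Q ⊃ P)) ⊃ Q): 1 > 0.82, so result = 0.82
((((Q ⊃ (¬Q ⊃ (P ∧ P))) ∨ P) ∧ (((¬R ∨ R) ⊃ Q) ∧ (R ⊃ (P ⊃ P)))) ∧ (((¬R ⊃ (P ∧ P)) ∨ (Q ⊃ P)) ⊃ Q)) = min(0.82, 0.82) = 0.82

0.82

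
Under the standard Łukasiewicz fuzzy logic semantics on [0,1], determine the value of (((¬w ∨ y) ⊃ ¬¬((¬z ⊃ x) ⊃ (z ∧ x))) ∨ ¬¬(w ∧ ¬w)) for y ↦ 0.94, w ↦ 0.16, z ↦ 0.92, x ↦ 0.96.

¬w: Łukasiewicz ¬ gives 1 − 0.16 = 0.84
(¬w ∨ y) = max(0.84, 0.94) = 0.94
¬z: Łukasiewicz ¬ gives 1 − 0.92 = 0.08
(¬z ⊃ x): min(1, 1 − 0.08 + 0.96) = 1
(z ∧ x) = min(0.92, 0.96) = 0.92
((¬z ⊃ x) ⊃ (z ∧ x)): min(1, 1 − 1 + 0.92) = 0.92
¬((¬z ⊃ x) ⊃ (z ∧ x)): Łukasiewicz ¬ gives 1 − 0.92 = 0.08
¬¬((¬z ⊃ x) ⊃ (z ∧ x)): Łukasiewicz ¬ gives 1 − 0.08 = 0.92
((¬w ∨ y) ⊃ ¬¬((¬z ⊃ x) ⊃ (z ∧ x))): min(1, 1 − 0.94 + 0.92) = 0.98
¬w: Łukasiewicz ¬ gives 1 − 0.16 = 0.84
(w ∧ ¬w) = min(0.16, 0.84) = 0.16
¬(w ∧ ¬w): Łukasiewicz ¬ gives 1 − 0.16 = 0.84
¬¬(w ∧ ¬w): Łukasiewicz ¬ gives 1 − 0.84 = 0.16
(((¬w ∨ y) ⊃ ¬¬((¬z ⊃ x) ⊃ (z ∧ x))) ∨ ¬¬(w ∧ ¬w)) = max(0.98, 0.16) = 0.98

0.98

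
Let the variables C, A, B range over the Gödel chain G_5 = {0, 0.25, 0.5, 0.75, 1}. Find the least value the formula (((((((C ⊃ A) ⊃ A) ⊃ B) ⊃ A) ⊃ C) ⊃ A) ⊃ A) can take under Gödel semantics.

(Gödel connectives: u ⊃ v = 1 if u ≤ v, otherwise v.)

The minimum is attained at C = 0, A = 0.25, B = 0:
  (C ⊃ A): 0 ≤ 0.25, so result = 1
  ((C ⊃ A) ⊃ A): 1 > 0.25, so result = 0.25
  (((C ⊃ A) ⊃ A) ⊃ B): 0.25 > 0, so result = 0
  ((((C ⊃ A) ⊃ A) ⊃ B) ⊃ A): 0 ≤ 0.25, so result = 1
  (((((C ⊃ A) ⊃ A) ⊃ B) ⊃ A) ⊃ C): 1 > 0, so result = 0
  ((((((C ⊃ A) ⊃ A) ⊃ B) ⊃ A) ⊃ C) ⊃ A): 0 ≤ 0.25, so result = 1
  (((((((C ⊃ A) ⊃ A) ⊃ B) ⊃ A) ⊃ C) ⊃ A) ⊃ A): 1 > 0.25, so result = 0.25
Checking all 125 assignments confirms none give a value below 0.25.

0.25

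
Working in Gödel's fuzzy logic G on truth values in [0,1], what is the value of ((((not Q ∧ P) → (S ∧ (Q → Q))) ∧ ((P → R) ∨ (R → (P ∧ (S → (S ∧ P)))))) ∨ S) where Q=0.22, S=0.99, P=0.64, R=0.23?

1.00

not Q: Gödel ¬ of 0.22 = 0 (operand ≠ 0)
(not Q ∧ P) = min(0, 0.64) = 0
(Q → Q): 0.22 ≤ 0.22, so result = 1
(S ∧ (Q → Q)) = min(0.99, 1) = 0.99
((not Q ∧ P) → (S ∧ (Q → Q))): 0 ≤ 0.99, so result = 1
(P → R): 0.64 > 0.23, so result = 0.23
(S ∧ P) = min(0.99, 0.64) = 0.64
(S → (S ∧ P)): 0.99 > 0.64, so result = 0.64
(P ∧ (S → (S ∧ P))) = min(0.64, 0.64) = 0.64
(R → (P ∧ (S → (S ∧ P)))): 0.23 ≤ 0.64, so result = 1
((P → R) ∨ (R → (P ∧ (S → (S ∧ P))))) = max(0.23, 1) = 1
(((not Q ∧ P) → (S ∧ (Q → Q))) ∧ ((P → R) ∨ (R → (P ∧ (S → (S ∧ P)))))) = min(1, 1) = 1
((((not Q ∧ P) → (S ∧ (Q → Q))) ∧ ((P → R) ∨ (R → (P ∧ (S → (S ∧ P)))))) ∨ S) = max(1, 0.99) = 1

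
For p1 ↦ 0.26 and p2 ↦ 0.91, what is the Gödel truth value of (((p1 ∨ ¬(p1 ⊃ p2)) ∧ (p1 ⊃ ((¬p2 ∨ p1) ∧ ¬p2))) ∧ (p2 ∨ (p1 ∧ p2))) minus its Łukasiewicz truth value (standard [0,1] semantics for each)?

Gödel evaluation:
  (p1 ⊃ p2): 0.26 ≤ 0.91, so result = 1
  ¬(p1 ⊃ p2): Gödel ¬ of 1 = 0 (operand ≠ 0)
  (p1 ∨ ¬(p1 ⊃ p2)) = max(0.26, 0) = 0.26
  ¬p2: Gödel ¬ of 0.91 = 0 (operand ≠ 0)
  (¬p2 ∨ p1) = max(0, 0.26) = 0.26
  ¬p2: Gödel ¬ of 0.91 = 0 (operand ≠ 0)
  ((¬p2 ∨ p1) ∧ ¬p2) = min(0.26, 0) = 0
  (p1 ⊃ ((¬p2 ∨ p1) ∧ ¬p2)): 0.26 > 0, so result = 0
  ((p1 ∨ ¬(p1 ⊃ p2)) ∧ (p1 ⊃ ((¬p2 ∨ p1) ∧ ¬p2))) = min(0.26, 0) = 0
  (p1 ∧ p2) = min(0.26, 0.91) = 0.26
  (p2 ∨ (p1 ∧ p2)) = max(0.91, 0.26) = 0.91
  (((p1 ∨ ¬(p1 ⊃ p2)) ∧ (p1 ⊃ ((¬p2 ∨ p1) ∧ ¬p2))) ∧ (p2 ∨ (p1 ∧ p2))) = min(0, 0.91) = 0
  Gödel value = 0
Łukasiewicz evaluation:
  (p1 ⊃ p2): min(1, 1 − 0.26 + 0.91) = 1
  ¬(p1 ⊃ p2): Łukasiewicz ¬ gives 1 − 1 = 0
  (p1 ∨ ¬(p1 ⊃ p2)) = max(0.26, 0) = 0.26
  ¬p2: Łukasiewicz ¬ gives 1 − 0.91 = 0.09
  (¬p2 ∨ p1) = max(0.09, 0.26) = 0.26
  ¬p2: Łukasiewicz ¬ gives 1 − 0.91 = 0.09
  ((¬p2 ∨ p1) ∧ ¬p2) = min(0.26, 0.09) = 0.09
  (p1 ⊃ ((¬p2 ∨ p1) ∧ ¬p2)): min(1, 1 − 0.26 + 0.09) = 0.83
  ((p1 ∨ ¬(p1 ⊃ p2)) ∧ (p1 ⊃ ((¬p2 ∨ p1) ∧ ¬p2))) = min(0.26, 0.83) = 0.26
  (p1 ∧ p2) = min(0.26, 0.91) = 0.26
  (p2 ∨ (p1 ∧ p2)) = max(0.91, 0.26) = 0.91
  (((p1 ∨ ¬(p1 ⊃ p2)) ∧ (p1 ⊃ ((¬p2 ∨ p1) ∧ ¬p2))) ∧ (p2 ∨ (p1 ∧ p2))) = min(0.26, 0.91) = 0.26
  Łukasiewicz value = 0.26
Difference: 0 − 0.26 = -0.26

-0.26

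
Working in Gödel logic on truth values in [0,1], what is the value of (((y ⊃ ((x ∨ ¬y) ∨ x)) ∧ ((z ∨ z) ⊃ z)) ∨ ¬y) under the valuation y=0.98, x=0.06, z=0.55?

¬y: Gödel ¬ of 0.98 = 0 (operand ≠ 0)
(x ∨ ¬y) = max(0.06, 0) = 0.06
((x ∨ ¬y) ∨ x) = max(0.06, 0.06) = 0.06
(y ⊃ ((x ∨ ¬y) ∨ x)): 0.98 > 0.06, so result = 0.06
(z ∨ z) = max(0.55, 0.55) = 0.55
((z ∨ z) ⊃ z): 0.55 ≤ 0.55, so result = 1
((y ⊃ ((x ∨ ¬y) ∨ x)) ∧ ((z ∨ z) ⊃ z)) = min(0.06, 1) = 0.06
¬y: Gödel ¬ of 0.98 = 0 (operand ≠ 0)
(((y ⊃ ((x ∨ ¬y) ∨ x)) ∧ ((z ∨ z) ⊃ z)) ∨ ¬y) = max(0.06, 0) = 0.06

0.06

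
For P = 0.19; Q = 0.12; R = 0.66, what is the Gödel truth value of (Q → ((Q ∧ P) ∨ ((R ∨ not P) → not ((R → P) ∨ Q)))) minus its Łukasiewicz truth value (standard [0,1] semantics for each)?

Gödel evaluation:
  (Q ∧ P) = min(0.12, 0.19) = 0.12
  not P: Gödel ¬ of 0.19 = 0 (operand ≠ 0)
  (R ∨ not P) = max(0.66, 0) = 0.66
  (R → P): 0.66 > 0.19, so result = 0.19
  ((R → P) ∨ Q) = max(0.19, 0.12) = 0.19
  not ((R → P) ∨ Q): Gödel ¬ of 0.19 = 0 (operand ≠ 0)
  ((R ∨ not P) → not ((R → P) ∨ Q)): 0.66 > 0, so result = 0
  ((Q ∧ P) ∨ ((R ∨ not P) → not ((R → P) ∨ Q))) = max(0.12, 0) = 0.12
  (Q → ((Q ∧ P) ∨ ((R ∨ not P) → not ((R → P) ∨ Q)))): 0.12 ≤ 0.12, so result = 1
  Gödel value = 1
Łukasiewicz evaluation:
  (Q ∧ P) = min(0.12, 0.19) = 0.12
  not P: Łukasiewicz ¬ gives 1 − 0.19 = 0.81
  (R ∨ not P) = max(0.66, 0.81) = 0.81
  (R → P): min(1, 1 − 0.66 + 0.19) = 0.53
  ((R → P) ∨ Q) = max(0.53, 0.12) = 0.53
  not ((R → P) ∨ Q): Łukasiewicz ¬ gives 1 − 0.53 = 0.47
  ((R ∨ not P) → not ((R → P) ∨ Q)): min(1, 1 − 0.81 + 0.47) = 0.66
  ((Q ∧ P) ∨ ((R ∨ not P) → not ((R → P) ∨ Q))) = max(0.12, 0.66) = 0.66
  (Q → ((Q ∧ P) ∨ ((R ∨ not P) → not ((R → P) ∨ Q)))): min(1, 1 − 0.12 + 0.66) = 1
  Łukasiewicz value = 1
Difference: 1 − 1 = 0.00

0.00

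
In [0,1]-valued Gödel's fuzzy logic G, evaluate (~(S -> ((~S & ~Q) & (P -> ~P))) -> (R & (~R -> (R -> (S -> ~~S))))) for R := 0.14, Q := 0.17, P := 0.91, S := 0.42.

~S: Gödel ¬ of 0.42 = 0 (operand ≠ 0)
~Q: Gödel ¬ of 0.17 = 0 (operand ≠ 0)
(~S & ~Q) = min(0, 0) = 0
~P: Gödel ¬ of 0.91 = 0 (operand ≠ 0)
(P -> ~P): 0.91 > 0, so result = 0
((~S & ~Q) & (P -> ~P)) = min(0, 0) = 0
(S -> ((~S & ~Q) & (P -> ~P))): 0.42 > 0, so result = 0
~(S -> ((~S & ~Q) & (P -> ~P))): Gödel ¬ of 0 = 1 (operand is 0)
~R: Gödel ¬ of 0.14 = 0 (operand ≠ 0)
~S: Gödel ¬ of 0.42 = 0 (operand ≠ 0)
~~S: Gödel ¬ of 0 = 1 (operand is 0)
(S -> ~~S): 0.42 ≤ 1, so result = 1
(R -> (S -> ~~S)): 0.14 ≤ 1, so result = 1
(~R -> (R -> (S -> ~~S))): 0 ≤ 1, so result = 1
(R & (~R -> (R -> (S -> ~~S)))) = min(0.14, 1) = 0.14
(~(S -> ((~S & ~Q) & (P -> ~P))) -> (R & (~R -> (R -> (S -> ~~S))))): 1 > 0.14, so result = 0.14

0.14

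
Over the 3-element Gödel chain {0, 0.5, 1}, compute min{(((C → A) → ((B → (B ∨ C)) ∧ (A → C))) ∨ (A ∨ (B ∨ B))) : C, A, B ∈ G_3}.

0.50

The minimum is attained at C = 0, A = 0.5, B = 0:
  (C → A): 0 ≤ 0.5, so result = 1
  (B ∨ C) = max(0, 0) = 0
  (B → (B ∨ C)): 0 ≤ 0, so result = 1
  (A → C): 0.5 > 0, so result = 0
  ((B → (B ∨ C)) ∧ (A → C)) = min(1, 0) = 0
  ((C → A) → ((B → (B ∨ C)) ∧ (A → C))): 1 > 0, so result = 0
  (B ∨ B) = max(0, 0) = 0
  (A ∨ (B ∨ B)) = max(0.5, 0) = 0.5
  (((C → A) → ((B → (B ∨ C)) ∧ (A → C))) ∨ (A ∨ (B ∨ B))) = max(0, 0.5) = 0.5
Checking all 27 assignments confirms none give a value below 0.50.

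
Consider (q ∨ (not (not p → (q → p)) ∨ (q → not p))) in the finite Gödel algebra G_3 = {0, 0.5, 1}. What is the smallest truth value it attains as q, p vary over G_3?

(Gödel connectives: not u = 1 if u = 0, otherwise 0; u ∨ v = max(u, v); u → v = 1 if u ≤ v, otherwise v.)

The minimum is attained at q = 0.5, p = 0.5:
  not p: Gödel ¬ of 0.5 = 0 (operand ≠ 0)
  (q → p): 0.5 ≤ 0.5, so result = 1
  (not p → (q → p)): 0 ≤ 1, so result = 1
  not (not p → (q → p)): Gödel ¬ of 1 = 0 (operand ≠ 0)
  not p: Gödel ¬ of 0.5 = 0 (operand ≠ 0)
  (q → not p): 0.5 > 0, so result = 0
  (not (not p → (q → p)) ∨ (q → not p)) = max(0, 0) = 0
  (q ∨ (not (not p → (q → p)) ∨ (q → not p))) = max(0.5, 0) = 0.5
Checking all 9 assignments confirms none give a value below 0.50.

0.50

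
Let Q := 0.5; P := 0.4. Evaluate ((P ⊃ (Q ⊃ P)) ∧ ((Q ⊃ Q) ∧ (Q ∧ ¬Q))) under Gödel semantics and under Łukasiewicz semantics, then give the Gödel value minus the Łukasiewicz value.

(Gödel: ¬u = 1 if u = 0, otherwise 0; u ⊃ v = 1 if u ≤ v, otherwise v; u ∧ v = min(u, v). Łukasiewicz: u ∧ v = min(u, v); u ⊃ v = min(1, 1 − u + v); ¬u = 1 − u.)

Gödel evaluation:
  (Q ⊃ P): 0.5 > 0.4, so result = 0.4
  (P ⊃ (Q ⊃ P)): 0.4 ≤ 0.4, so result = 1
  (Q ⊃ Q): 0.5 ≤ 0.5, so result = 1
  ¬Q: Gödel ¬ of 0.5 = 0 (operand ≠ 0)
  (Q ∧ ¬Q) = min(0.5, 0) = 0
  ((Q ⊃ Q) ∧ (Q ∧ ¬Q)) = min(1, 0) = 0
  ((P ⊃ (Q ⊃ P)) ∧ ((Q ⊃ Q) ∧ (Q ∧ ¬Q))) = min(1, 0) = 0
  Gödel value = 0
Łukasiewicz evaluation:
  (Q ⊃ P): min(1, 1 − 0.5 + 0.4) = 0.9
  (P ⊃ (Q ⊃ P)): min(1, 1 − 0.4 + 0.9) = 1
  (Q ⊃ Q): min(1, 1 − 0.5 + 0.5) = 1
  ¬Q: Łukasiewicz ¬ gives 1 − 0.5 = 0.5
  (Q ∧ ¬Q) = min(0.5, 0.5) = 0.5
  ((Q ⊃ Q) ∧ (Q ∧ ¬Q)) = min(1, 0.5) = 0.5
  ((P ⊃ (Q ⊃ P)) ∧ ((Q ⊃ Q) ∧ (Q ∧ ¬Q))) = min(1, 0.5) = 0.5
  Łukasiewicz value = 0.5
Difference: 0 − 0.5 = -0.50

-0.50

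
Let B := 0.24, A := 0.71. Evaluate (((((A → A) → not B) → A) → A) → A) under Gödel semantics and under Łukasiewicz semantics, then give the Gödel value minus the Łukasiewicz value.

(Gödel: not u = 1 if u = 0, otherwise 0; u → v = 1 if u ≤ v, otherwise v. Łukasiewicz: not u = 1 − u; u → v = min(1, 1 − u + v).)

0.05

Gödel evaluation:
  (A → A): 0.71 ≤ 0.71, so result = 1
  not B: Gödel ¬ of 0.24 = 0 (operand ≠ 0)
  ((A → A) → not B): 1 > 0, so result = 0
  (((A → A) → not B) → A): 0 ≤ 0.71, so result = 1
  ((((A → A) → not B) → A) → A): 1 > 0.71, so result = 0.71
  (((((A → A) → not B) → A) → A) → A): 0.71 ≤ 0.71, so result = 1
  Gödel value = 1
Łukasiewicz evaluation:
  (A → A): min(1, 1 − 0.71 + 0.71) = 1
  not B: Łukasiewicz ¬ gives 1 − 0.24 = 0.76
  ((A → A) → not B): min(1, 1 − 1 + 0.76) = 0.76
  (((A → A) → not B) → A): min(1, 1 − 0.76 + 0.71) = 0.95
  ((((A → A) → not B) → A) → A): min(1, 1 − 0.95 + 0.71) = 0.76
  (((((A → A) → not B) → A) → A) → A): min(1, 1 − 0.76 + 0.71) = 0.95
  Łukasiewicz value = 0.95
Difference: 1 − 0.95 = 0.05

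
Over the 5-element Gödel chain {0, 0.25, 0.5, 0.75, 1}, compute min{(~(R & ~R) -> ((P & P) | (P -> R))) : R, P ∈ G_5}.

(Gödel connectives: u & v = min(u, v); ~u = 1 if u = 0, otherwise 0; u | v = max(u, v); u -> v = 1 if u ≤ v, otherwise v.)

0.25

The minimum is attained at R = 0, P = 0.25:
  ~R: Gödel ¬ of 0 = 1 (operand is 0)
  (R & ~R) = min(0, 1) = 0
  ~(R & ~R): Gödel ¬ of 0 = 1 (operand is 0)
  (P & P) = min(0.25, 0.25) = 0.25
  (P -> R): 0.25 > 0, so result = 0
  ((P & P) | (P -> R)) = max(0.25, 0) = 0.25
  (~(R & ~R) -> ((P & P) | (P -> R))): 1 > 0.25, so result = 0.25
Checking all 25 assignments confirms none give a value below 0.25.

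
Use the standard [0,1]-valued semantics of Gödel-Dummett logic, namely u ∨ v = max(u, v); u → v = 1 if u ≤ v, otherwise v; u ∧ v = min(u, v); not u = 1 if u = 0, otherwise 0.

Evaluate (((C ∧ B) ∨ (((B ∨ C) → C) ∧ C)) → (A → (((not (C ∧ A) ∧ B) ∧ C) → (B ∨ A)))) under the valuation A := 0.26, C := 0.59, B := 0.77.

1.00

(C ∧ B) = min(0.59, 0.77) = 0.59
(B ∨ C) = max(0.77, 0.59) = 0.77
((B ∨ C) → C): 0.77 > 0.59, so result = 0.59
(((B ∨ C) → C) ∧ C) = min(0.59, 0.59) = 0.59
((C ∧ B) ∨ (((B ∨ C) → C) ∧ C)) = max(0.59, 0.59) = 0.59
(C ∧ A) = min(0.59, 0.26) = 0.26
not (C ∧ A): Gödel ¬ of 0.26 = 0 (operand ≠ 0)
(not (C ∧ A) ∧ B) = min(0, 0.77) = 0
((not (C ∧ A) ∧ B) ∧ C) = min(0, 0.59) = 0
(B ∨ A) = max(0.77, 0.26) = 0.77
(((not (C ∧ A) ∧ B) ∧ C) → (B ∨ A)): 0 ≤ 0.77, so result = 1
(A → (((not (C ∧ A) ∧ B) ∧ C) → (B ∨ A))): 0.26 ≤ 1, so result = 1
(((C ∧ B) ∨ (((B ∨ C) → C) ∧ C)) → (A → (((not (C ∧ A) ∧ B) ∧ C) → (B ∨ A)))): 0.59 ≤ 1, so result = 1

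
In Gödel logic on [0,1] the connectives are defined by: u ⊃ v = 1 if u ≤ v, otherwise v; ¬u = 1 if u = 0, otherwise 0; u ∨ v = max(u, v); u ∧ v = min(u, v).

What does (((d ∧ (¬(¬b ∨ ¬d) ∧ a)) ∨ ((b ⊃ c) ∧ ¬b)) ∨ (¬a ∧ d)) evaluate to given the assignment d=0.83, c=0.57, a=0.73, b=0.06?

¬b: Gödel ¬ of 0.06 = 0 (operand ≠ 0)
¬d: Gödel ¬ of 0.83 = 0 (operand ≠ 0)
(¬b ∨ ¬d) = max(0, 0) = 0
¬(¬b ∨ ¬d): Gödel ¬ of 0 = 1 (operand is 0)
(¬(¬b ∨ ¬d) ∧ a) = min(1, 0.73) = 0.73
(d ∧ (¬(¬b ∨ ¬d) ∧ a)) = min(0.83, 0.73) = 0.73
(b ⊃ c): 0.06 ≤ 0.57, so result = 1
¬b: Gödel ¬ of 0.06 = 0 (operand ≠ 0)
((b ⊃ c) ∧ ¬b) = min(1, 0) = 0
((d ∧ (¬(¬b ∨ ¬d) ∧ a)) ∨ ((b ⊃ c) ∧ ¬b)) = max(0.73, 0) = 0.73
¬a: Gödel ¬ of 0.73 = 0 (operand ≠ 0)
(¬a ∧ d) = min(0, 0.83) = 0
(((d ∧ (¬(¬b ∨ ¬d) ∧ a)) ∨ ((b ⊃ c) ∧ ¬b)) ∨ (¬a ∧ d)) = max(0.73, 0) = 0.73

0.73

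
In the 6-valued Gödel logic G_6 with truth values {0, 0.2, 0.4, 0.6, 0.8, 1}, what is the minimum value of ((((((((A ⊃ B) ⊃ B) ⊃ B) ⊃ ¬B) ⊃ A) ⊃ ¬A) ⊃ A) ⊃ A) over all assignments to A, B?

The minimum is attained at A = 0.2, B = 0:
  (A ⊃ B): 0.2 > 0, so result = 0
  ((A ⊃ B) ⊃ B): 0 ≤ 0, so result = 1
  (((A ⊃ B) ⊃ B) ⊃ B): 1 > 0, so result = 0
  ¬B: Gödel ¬ of 0 = 1 (operand is 0)
  ((((A ⊃ B) ⊃ B) ⊃ B) ⊃ ¬B): 0 ≤ 1, so result = 1
  (((((A ⊃ B) ⊃ B) ⊃ B) ⊃ ¬B) ⊃ A): 1 > 0.2, so result = 0.2
  ¬A: Gödel ¬ of 0.2 = 0 (operand ≠ 0)
  ((((((A ⊃ B) ⊃ B) ⊃ B) ⊃ ¬B) ⊃ A) ⊃ ¬A): 0.2 > 0, so result = 0
  (((((((A ⊃ B) ⊃ B) ⊃ B) ⊃ ¬B) ⊃ A) ⊃ ¬A) ⊃ A): 0 ≤ 0.2, so result = 1
  ((((((((A ⊃ B) ⊃ B) ⊃ B) ⊃ ¬B) ⊃ A) ⊃ ¬A) ⊃ A) ⊃ A): 1 > 0.2, so result = 0.2
Checking all 36 assignments confirms none give a value below 0.20.

0.20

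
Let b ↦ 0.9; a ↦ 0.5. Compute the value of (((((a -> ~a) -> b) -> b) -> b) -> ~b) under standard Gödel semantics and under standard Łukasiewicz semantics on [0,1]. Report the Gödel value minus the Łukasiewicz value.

-0.20

Gödel evaluation:
  ~a: Gödel ¬ of 0.5 = 0 (operand ≠ 0)
  (a -> ~a): 0.5 > 0, so result = 0
  ((a -> ~a) -> b): 0 ≤ 0.9, so result = 1
  (((a -> ~a) -> b) -> b): 1 > 0.9, so result = 0.9
  ((((a -> ~a) -> b) -> b) -> b): 0.9 ≤ 0.9, so result = 1
  ~b: Gödel ¬ of 0.9 = 0 (operand ≠ 0)
  (((((a -> ~a) -> b) -> b) -> b) -> ~b): 1 > 0, so result = 0
  Gödel value = 0
Łukasiewicz evaluation:
  ~a: Łukasiewicz ¬ gives 1 − 0.5 = 0.5
  (a -> ~a): min(1, 1 − 0.5 + 0.5) = 1
  ((a -> ~a) -> b): min(1, 1 − 1 + 0.9) = 0.9
  (((a -> ~a) -> b) -> b): min(1, 1 − 0.9 + 0.9) = 1
  ((((a -> ~a) -> b) -> b) -> b): min(1, 1 − 1 + 0.9) = 0.9
  ~b: Łukasiewicz ¬ gives 1 − 0.9 = 0.1
  (((((a -> ~a) -> b) -> b) -> b) -> ~b): min(1, 1 − 0.9 + 0.1) = 0.2
  Łukasiewicz value = 0.2
Difference: 0 − 0.2 = -0.20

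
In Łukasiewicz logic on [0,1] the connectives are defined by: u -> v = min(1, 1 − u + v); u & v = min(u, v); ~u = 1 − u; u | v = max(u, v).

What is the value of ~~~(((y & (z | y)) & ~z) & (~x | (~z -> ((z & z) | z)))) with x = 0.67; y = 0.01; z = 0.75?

0.99

(z | y) = max(0.75, 0.01) = 0.75
(y & (z | y)) = min(0.01, 0.75) = 0.01
~z: Łukasiewicz ¬ gives 1 − 0.75 = 0.25
((y & (z | y)) & ~z) = min(0.01, 0.25) = 0.01
~x: Łukasiewicz ¬ gives 1 − 0.67 = 0.33
~z: Łukasiewicz ¬ gives 1 − 0.75 = 0.25
(z & z) = min(0.75, 0.75) = 0.75
((z & z) | z) = max(0.75, 0.75) = 0.75
(~z -> ((z & z) | z)): min(1, 1 − 0.25 + 0.75) = 1
(~x | (~z -> ((z & z) | z))) = max(0.33, 1) = 1
(((y & (z | y)) & ~z) & (~x | (~z -> ((z & z) | z)))) = min(0.01, 1) = 0.01
~(((y & (z | y)) & ~z) & (~x | (~z -> ((z & z) | z)))): Łukasiewicz ¬ gives 1 − 0.01 = 0.99
~~(((y & (z | y)) & ~z) & (~x | (~z -> ((z & z) | z)))): Łukasiewicz ¬ gives 1 − 0.99 = 0.01
~~~(((y & (z | y)) & ~z) & (~x | (~z -> ((z & z) | z)))): Łukasiewicz ¬ gives 1 − 0.01 = 0.99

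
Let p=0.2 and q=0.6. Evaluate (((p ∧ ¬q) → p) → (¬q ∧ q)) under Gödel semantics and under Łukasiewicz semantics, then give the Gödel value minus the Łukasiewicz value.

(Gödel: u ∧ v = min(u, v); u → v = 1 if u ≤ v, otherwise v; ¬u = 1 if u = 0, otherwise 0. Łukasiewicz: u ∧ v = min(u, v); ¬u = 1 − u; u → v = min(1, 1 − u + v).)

-0.40

Gödel evaluation:
  ¬q: Gödel ¬ of 0.6 = 0 (operand ≠ 0)
  (p ∧ ¬q) = min(0.2, 0) = 0
  ((p ∧ ¬q) → p): 0 ≤ 0.2, so result = 1
  ¬q: Gödel ¬ of 0.6 = 0 (operand ≠ 0)
  (¬q ∧ q) = min(0, 0.6) = 0
  (((p ∧ ¬q) → p) → (¬q ∧ q)): 1 > 0, so result = 0
  Gödel value = 0
Łukasiewicz evaluation:
  ¬q: Łukasiewicz ¬ gives 1 − 0.6 = 0.4
  (p ∧ ¬q) = min(0.2, 0.4) = 0.2
  ((p ∧ ¬q) → p): min(1, 1 − 0.2 + 0.2) = 1
  ¬q: Łukasiewicz ¬ gives 1 − 0.6 = 0.4
  (¬q ∧ q) = min(0.4, 0.6) = 0.4
  (((p ∧ ¬q) → p) → (¬q ∧ q)): min(1, 1 − 1 + 0.4) = 0.4
  Łukasiewicz value = 0.4
Difference: 0 − 0.4 = -0.40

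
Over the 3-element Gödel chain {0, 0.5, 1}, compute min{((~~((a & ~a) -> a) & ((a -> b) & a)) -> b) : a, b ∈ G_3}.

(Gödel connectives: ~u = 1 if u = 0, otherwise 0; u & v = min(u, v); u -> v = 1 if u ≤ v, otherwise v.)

Every assignment gives 1. For instance at a = 0, b = 0:
  ~a: Gödel ¬ of 0 = 1 (operand is 0)
  (a & ~a) = min(0, 1) = 0
  ((a & ~a) -> a): 0 ≤ 0, so result = 1
  ~((a & ~a) -> a): Gödel ¬ of 1 = 0 (operand ≠ 0)
  ~~((a & ~a) -> a): Gödel ¬ of 0 = 1 (operand is 0)
  (a -> b): 0 ≤ 0, so result = 1
  ((a -> b) & a) = min(1, 0) = 0
  (~~((a & ~a) -> a) & ((a -> b) & a)) = min(1, 0) = 0
  ((~~((a & ~a) -> a) & ((a -> b) & a)) -> b): 0 ≤ 0, so result = 1
All 9 assignments give value 1 — the formula is a G_3-tautology.

1.00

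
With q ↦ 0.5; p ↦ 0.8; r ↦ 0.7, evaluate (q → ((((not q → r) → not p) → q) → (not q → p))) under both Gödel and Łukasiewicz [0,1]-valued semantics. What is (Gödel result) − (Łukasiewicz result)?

Gödel evaluation:
  not q: Gödel ¬ of 0.5 = 0 (operand ≠ 0)
  (not q → r): 0 ≤ 0.7, so result = 1
  not p: Gödel ¬ of 0.8 = 0 (operand ≠ 0)
  ((not q → r) → not p): 1 > 0, so result = 0
  (((not q → r) → not p) → q): 0 ≤ 0.5, so result = 1
  not q: Gödel ¬ of 0.5 = 0 (operand ≠ 0)
  (not q → p): 0 ≤ 0.8, so result = 1
  ((((not q → r) → not p) → q) → (not q → p)): 1 ≤ 1, so result = 1
  (q → ((((not q → r) → not p) → q) → (not q → p))): 0.5 ≤ 1, so result = 1
  Gödel value = 1
Łukasiewicz evaluation:
  not q: Łukasiewicz ¬ gives 1 − 0.5 = 0.5
  (not q → r): min(1, 1 − 0.5 + 0.7) = 1
  not p: Łukasiewicz ¬ gives 1 − 0.8 = 0.2
  ((not q → r) → not p): min(1, 1 − 1 + 0.2) = 0.2
  (((not q → r) → not p) → q): min(1, 1 − 0.2 + 0.5) = 1
  not q: Łukasiewicz ¬ gives 1 − 0.5 = 0.5
  (not q → p): min(1, 1 − 0.5 + 0.8) = 1
  ((((not q → r) → not p) → q) → (not q → p)): min(1, 1 − 1 + 1) = 1
  (q → ((((not q → r) → not p) → q) → (not q → p))): min(1, 1 − 0.5 + 1) = 1
  Łukasiewicz value = 1
Difference: 1 − 1 = 0.00

0.00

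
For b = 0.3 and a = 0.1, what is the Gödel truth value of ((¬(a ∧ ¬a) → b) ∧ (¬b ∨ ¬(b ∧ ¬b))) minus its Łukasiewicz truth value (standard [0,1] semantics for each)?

-0.10

Gödel evaluation:
  ¬a: Gödel ¬ of 0.1 = 0 (operand ≠ 0)
  (a ∧ ¬a) = min(0.1, 0) = 0
  ¬(a ∧ ¬a): Gödel ¬ of 0 = 1 (operand is 0)
  (¬(a ∧ ¬a) → b): 1 > 0.3, so result = 0.3
  ¬b: Gödel ¬ of 0.3 = 0 (operand ≠ 0)
  ¬b: Gödel ¬ of 0.3 = 0 (operand ≠ 0)
  (b ∧ ¬b) = min(0.3, 0) = 0
  ¬(b ∧ ¬b): Gödel ¬ of 0 = 1 (operand is 0)
  (¬b ∨ ¬(b ∧ ¬b)) = max(0, 1) = 1
  ((¬(a ∧ ¬a) → b) ∧ (¬b ∨ ¬(b ∧ ¬b))) = min(0.3, 1) = 0.3
  Gödel value = 0.3
Łukasiewicz evaluation:
  ¬a: Łukasiewicz ¬ gives 1 − 0.1 = 0.9
  (a ∧ ¬a) = min(0.1, 0.9) = 0.1
  ¬(a ∧ ¬a): Łukasiewicz ¬ gives 1 − 0.1 = 0.9
  (¬(a ∧ ¬a) → b): min(1, 1 − 0.9 + 0.3) = 0.4
  ¬b: Łukasiewicz ¬ gives 1 − 0.3 = 0.7
  ¬b: Łukasiewicz ¬ gives 1 − 0.3 = 0.7
  (b ∧ ¬b) = min(0.3, 0.7) = 0.3
  ¬(b ∧ ¬b): Łukasiewicz ¬ gives 1 − 0.3 = 0.7
  (¬b ∨ ¬(b ∧ ¬b)) = max(0.7, 0.7) = 0.7
  ((¬(a ∧ ¬a) → b) ∧ (¬b ∨ ¬(b ∧ ¬b))) = min(0.4, 0.7) = 0.4
  Łukasiewicz value = 0.4
Difference: 0.3 − 0.4 = -0.10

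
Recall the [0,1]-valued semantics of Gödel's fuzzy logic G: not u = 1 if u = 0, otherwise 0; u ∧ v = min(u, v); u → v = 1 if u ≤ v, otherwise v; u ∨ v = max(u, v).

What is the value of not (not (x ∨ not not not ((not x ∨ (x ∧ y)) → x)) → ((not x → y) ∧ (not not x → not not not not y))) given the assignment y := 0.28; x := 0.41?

0.00

not x: Gödel ¬ of 0.41 = 0 (operand ≠ 0)
(x ∧ y) = min(0.41, 0.28) = 0.28
(not x ∨ (x ∧ y)) = max(0, 0.28) = 0.28
((not x ∨ (x ∧ y)) → x): 0.28 ≤ 0.41, so result = 1
not ((not x ∨ (x ∧ y)) → x): Gödel ¬ of 1 = 0 (operand ≠ 0)
not not ((not x ∨ (x ∧ y)) → x): Gödel ¬ of 0 = 1 (operand is 0)
not not not ((not x ∨ (x ∧ y)) → x): Gödel ¬ of 1 = 0 (operand ≠ 0)
(x ∨ not not not ((not x ∨ (x ∧ y)) → x)) = max(0.41, 0) = 0.41
not (x ∨ not not not ((not x ∨ (x ∧ y)) → x)): Gödel ¬ of 0.41 = 0 (operand ≠ 0)
not x: Gödel ¬ of 0.41 = 0 (operand ≠ 0)
(not x → y): 0 ≤ 0.28, so result = 1
not x: Gödel ¬ of 0.41 = 0 (operand ≠ 0)
not not x: Gödel ¬ of 0 = 1 (operand is 0)
not y: Gödel ¬ of 0.28 = 0 (operand ≠ 0)
not not y: Gödel ¬ of 0 = 1 (operand is 0)
not not not y: Gödel ¬ of 1 = 0 (operand ≠ 0)
not not not not y: Gödel ¬ of 0 = 1 (operand is 0)
(not not x → not not not not y): 1 ≤ 1, so result = 1
((not x → y) ∧ (not not x → not not not not y)) = min(1, 1) = 1
(not (x ∨ not not not ((not x ∨ (x ∧ y)) → x)) → ((not x → y) ∧ (not not x → not not not not y))): 0 ≤ 1, so result = 1
not (not (x ∨ not not not ((not x ∨ (x ∧ y)) → x)) → ((not x → y) ∧ (not not x → not not not not y))): Gödel ¬ of 1 = 0 (operand ≠ 0)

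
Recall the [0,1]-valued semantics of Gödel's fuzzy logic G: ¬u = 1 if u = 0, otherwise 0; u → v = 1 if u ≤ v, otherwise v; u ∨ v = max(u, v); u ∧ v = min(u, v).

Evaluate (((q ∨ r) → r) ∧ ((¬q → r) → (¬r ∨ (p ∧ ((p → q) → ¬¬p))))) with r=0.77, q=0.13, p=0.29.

(q ∨ r) = max(0.13, 0.77) = 0.77
((q ∨ r) → r): 0.77 ≤ 0.77, so result = 1
¬q: Gödel ¬ of 0.13 = 0 (operand ≠ 0)
(¬q → r): 0 ≤ 0.77, so result = 1
¬r: Gödel ¬ of 0.77 = 0 (operand ≠ 0)
(p → q): 0.29 > 0.13, so result = 0.13
¬p: Gödel ¬ of 0.29 = 0 (operand ≠ 0)
¬¬p: Gödel ¬ of 0 = 1 (operand is 0)
((p → q) → ¬¬p): 0.13 ≤ 1, so result = 1
(p ∧ ((p → q) → ¬¬p)) = min(0.29, 1) = 0.29
(¬r ∨ (p ∧ ((p → q) → ¬¬p))) = max(0, 0.29) = 0.29
((¬q → r) → (¬r ∨ (p ∧ ((p → q) → ¬¬p)))): 1 > 0.29, so result = 0.29
(((q ∨ r) → r) ∧ ((¬q → r) → (¬r ∨ (p ∧ ((p → q) → ¬¬p))))) = min(1, 0.29) = 0.29

0.29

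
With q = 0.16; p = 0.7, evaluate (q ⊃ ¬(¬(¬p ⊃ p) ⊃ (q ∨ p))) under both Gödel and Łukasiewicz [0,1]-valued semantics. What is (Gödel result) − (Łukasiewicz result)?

Gödel evaluation:
  ¬p: Gödel ¬ of 0.7 = 0 (operand ≠ 0)
  (¬p ⊃ p): 0 ≤ 0.7, so result = 1
  ¬(¬p ⊃ p): Gödel ¬ of 1 = 0 (operand ≠ 0)
  (q ∨ p) = max(0.16, 0.7) = 0.7
  (¬(¬p ⊃ p) ⊃ (q ∨ p)): 0 ≤ 0.7, so result = 1
  ¬(¬(¬p ⊃ p) ⊃ (q ∨ p)): Gödel ¬ of 1 = 0 (operand ≠ 0)
  (q ⊃ ¬(¬(¬p ⊃ p) ⊃ (q ∨ p))): 0.16 > 0, so result = 0
  Gödel value = 0
Łukasiewicz evaluation:
  ¬p: Łukasiewicz ¬ gives 1 − 0.7 = 0.3
  (¬p ⊃ p): min(1, 1 − 0.3 + 0.7) = 1
  ¬(¬p ⊃ p): Łukasiewicz ¬ gives 1 − 1 = 0
  (q ∨ p) = max(0.16, 0.7) = 0.7
  (¬(¬p ⊃ p) ⊃ (q ∨ p)): min(1, 1 − 0 + 0.7) = 1
  ¬(¬(¬p ⊃ p) ⊃ (q ∨ p)): Łukasiewicz ¬ gives 1 − 1 = 0
  (q ⊃ ¬(¬(¬p ⊃ p) ⊃ (q ∨ p))): min(1, 1 − 0.16 + 0) = 0.84
  Łukasiewicz value = 0.84
Difference: 0 − 0.84 = -0.84

-0.84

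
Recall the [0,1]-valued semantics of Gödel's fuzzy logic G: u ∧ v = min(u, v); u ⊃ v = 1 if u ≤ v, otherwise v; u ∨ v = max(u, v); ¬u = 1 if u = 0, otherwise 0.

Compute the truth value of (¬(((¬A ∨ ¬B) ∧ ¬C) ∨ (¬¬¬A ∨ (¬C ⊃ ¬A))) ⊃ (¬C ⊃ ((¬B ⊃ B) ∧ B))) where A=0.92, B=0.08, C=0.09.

1.00

¬A: Gödel ¬ of 0.92 = 0 (operand ≠ 0)
¬B: Gödel ¬ of 0.08 = 0 (operand ≠ 0)
(¬A ∨ ¬B) = max(0, 0) = 0
¬C: Gödel ¬ of 0.09 = 0 (operand ≠ 0)
((¬A ∨ ¬B) ∧ ¬C) = min(0, 0) = 0
¬A: Gödel ¬ of 0.92 = 0 (operand ≠ 0)
¬¬A: Gödel ¬ of 0 = 1 (operand is 0)
¬¬¬A: Gödel ¬ of 1 = 0 (operand ≠ 0)
¬C: Gödel ¬ of 0.09 = 0 (operand ≠ 0)
¬A: Gödel ¬ of 0.92 = 0 (operand ≠ 0)
(¬C ⊃ ¬A): 0 ≤ 0, so result = 1
(¬¬¬A ∨ (¬C ⊃ ¬A)) = max(0, 1) = 1
(((¬A ∨ ¬B) ∧ ¬C) ∨ (¬¬¬A ∨ (¬C ⊃ ¬A))) = max(0, 1) = 1
¬(((¬A ∨ ¬B) ∧ ¬C) ∨ (¬¬¬A ∨ (¬C ⊃ ¬A))): Gödel ¬ of 1 = 0 (operand ≠ 0)
¬C: Gödel ¬ of 0.09 = 0 (operand ≠ 0)
¬B: Gödel ¬ of 0.08 = 0 (operand ≠ 0)
(¬B ⊃ B): 0 ≤ 0.08, so result = 1
((¬B ⊃ B) ∧ B) = min(1, 0.08) = 0.08
(¬C ⊃ ((¬B ⊃ B) ∧ B)): 0 ≤ 0.08, so result = 1
(¬(((¬A ∨ ¬B) ∧ ¬C) ∨ (¬¬¬A ∨ (¬C ⊃ ¬A))) ⊃ (¬C ⊃ ((¬B ⊃ B) ∧ B))): 0 ≤ 1, so result = 1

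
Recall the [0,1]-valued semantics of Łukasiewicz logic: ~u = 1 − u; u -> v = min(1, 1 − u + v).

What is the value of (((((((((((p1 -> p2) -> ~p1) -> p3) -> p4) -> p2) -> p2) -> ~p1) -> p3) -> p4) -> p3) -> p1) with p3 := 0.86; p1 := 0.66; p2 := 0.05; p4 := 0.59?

0.66

(p1 -> p2): min(1, 1 − 0.66 + 0.05) = 0.39
~p1: Łukasiewicz ¬ gives 1 − 0.66 = 0.34
((p1 -> p2) -> ~p1): min(1, 1 − 0.39 + 0.34) = 0.95
(((p1 -> p2) -> ~p1) -> p3): min(1, 1 − 0.95 + 0.86) = 0.91
((((p1 -> p2) -> ~p1) -> p3) -> p4): min(1, 1 − 0.91 + 0.59) = 0.68
(((((p1 -> p2) -> ~p1) -> p3) -> p4) -> p2): min(1, 1 − 0.68 + 0.05) = 0.37
((((((p1 -> p2) -> ~p1) -> p3) -> p4) -> p2) -> p2): min(1, 1 − 0.37 + 0.05) = 0.68
~p1: Łukasiewicz ¬ gives 1 − 0.66 = 0.34
(((((((p1 -> p2) -> ~p1) -> p3) -> p4) -> p2) -> p2) -> ~p1): min(1, 1 − 0.68 + 0.34) = 0.66
((((((((p1 -> p2) -> ~p1) -> p3) -> p4) -> p2) -> p2) -> ~p1) -> p3): min(1, 1 − 0.66 + 0.86) = 1
(((((((((p1 -> p2) -> ~p1) -> p3) -> p4) -> p2) -> p2) -> ~p1) -> p3) -> p4): min(1, 1 − 1 + 0.59) = 0.59
((((((((((p1 -> p2) -> ~p1) -> p3) -> p4) -> p2) -> p2) -> ~p1) -> p3) -> p4) -> p3): min(1, 1 − 0.59 + 0.86) = 1
(((((((((((p1 -> p2) -> ~p1) -> p3) -> p4) -> p2) -> p2) -> ~p1) -> p3) -> p4) -> p3) -> p1): min(1, 1 − 1 + 0.66) = 0.66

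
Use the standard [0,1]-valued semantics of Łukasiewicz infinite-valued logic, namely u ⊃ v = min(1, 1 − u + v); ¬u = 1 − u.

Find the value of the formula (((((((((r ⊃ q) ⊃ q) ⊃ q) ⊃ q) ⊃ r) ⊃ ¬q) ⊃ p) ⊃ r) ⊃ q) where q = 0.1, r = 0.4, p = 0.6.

(r ⊃ q): min(1, 1 − 0.4 + 0.1) = 0.7
((r ⊃ q) ⊃ q): min(1, 1 − 0.7 + 0.1) = 0.4
(((r ⊃ q) ⊃ q) ⊃ q): min(1, 1 − 0.4 + 0.1) = 0.7
((((r ⊃ q) ⊃ q) ⊃ q) ⊃ q): min(1, 1 − 0.7 + 0.1) = 0.4
(((((r ⊃ q) ⊃ q) ⊃ q) ⊃ q) ⊃ r): min(1, 1 − 0.4 + 0.4) = 1
¬q: Łukasiewicz ¬ gives 1 − 0.1 = 0.9
((((((r ⊃ q) ⊃ q) ⊃ q) ⊃ q) ⊃ r) ⊃ ¬q): min(1, 1 − 1 + 0.9) = 0.9
(((((((r ⊃ q) ⊃ q) ⊃ q) ⊃ q) ⊃ r) ⊃ ¬q) ⊃ p): min(1, 1 − 0.9 + 0.6) = 0.7
((((((((r ⊃ q) ⊃ q) ⊃ q) ⊃ q) ⊃ r) ⊃ ¬q) ⊃ p) ⊃ r): min(1, 1 − 0.7 + 0.4) = 0.7
(((((((((r ⊃ q) ⊃ q) ⊃ q) ⊃ q) ⊃ r) ⊃ ¬q) ⊃ p) ⊃ r) ⊃ q): min(1, 1 − 0.7 + 0.1) = 0.4

0.40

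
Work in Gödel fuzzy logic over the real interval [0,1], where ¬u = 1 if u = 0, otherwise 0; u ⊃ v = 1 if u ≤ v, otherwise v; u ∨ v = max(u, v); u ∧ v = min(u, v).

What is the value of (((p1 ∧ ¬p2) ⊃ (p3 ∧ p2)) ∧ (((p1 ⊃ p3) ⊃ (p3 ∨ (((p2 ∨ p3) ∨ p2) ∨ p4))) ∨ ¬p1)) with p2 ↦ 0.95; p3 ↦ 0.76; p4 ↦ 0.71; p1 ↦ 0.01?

0.95

¬p2: Gödel ¬ of 0.95 = 0 (operand ≠ 0)
(p1 ∧ ¬p2) = min(0.01, 0) = 0
(p3 ∧ p2) = min(0.76, 0.95) = 0.76
((p1 ∧ ¬p2) ⊃ (p3 ∧ p2)): 0 ≤ 0.76, so result = 1
(p1 ⊃ p3): 0.01 ≤ 0.76, so result = 1
(p2 ∨ p3) = max(0.95, 0.76) = 0.95
((p2 ∨ p3) ∨ p2) = max(0.95, 0.95) = 0.95
(((p2 ∨ p3) ∨ p2) ∨ p4) = max(0.95, 0.71) = 0.95
(p3 ∨ (((p2 ∨ p3) ∨ p2) ∨ p4)) = max(0.76, 0.95) = 0.95
((p1 ⊃ p3) ⊃ (p3 ∨ (((p2 ∨ p3) ∨ p2) ∨ p4))): 1 > 0.95, so result = 0.95
¬p1: Gödel ¬ of 0.01 = 0 (operand ≠ 0)
(((p1 ⊃ p3) ⊃ (p3 ∨ (((p2 ∨ p3) ∨ p2) ∨ p4))) ∨ ¬p1) = max(0.95, 0) = 0.95
(((p1 ∧ ¬p2) ⊃ (p3 ∧ p2)) ∧ (((p1 ⊃ p3) ⊃ (p3 ∨ (((p2 ∨ p3) ∨ p2) ∨ p4))) ∨ ¬p1)) = min(1, 0.95) = 0.95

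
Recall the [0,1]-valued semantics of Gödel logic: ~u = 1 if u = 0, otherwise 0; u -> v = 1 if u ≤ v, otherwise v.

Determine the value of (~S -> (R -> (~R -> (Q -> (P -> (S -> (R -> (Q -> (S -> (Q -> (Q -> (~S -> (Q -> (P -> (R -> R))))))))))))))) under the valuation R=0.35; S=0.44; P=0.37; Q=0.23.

1.00

~S: Gödel ¬ of 0.44 = 0 (operand ≠ 0)
~R: Gödel ¬ of 0.35 = 0 (operand ≠ 0)
~S: Gödel ¬ of 0.44 = 0 (operand ≠ 0)
(R -> R): 0.35 ≤ 0.35, so result = 1
(P -> (R -> R)): 0.37 ≤ 1, so result = 1
(Q -> (P -> (R -> R))): 0.23 ≤ 1, so result = 1
(~S -> (Q -> (P -> (R -> R)))): 0 ≤ 1, so result = 1
(Q -> (~S -> (Q -> (P -> (R -> R))))): 0.23 ≤ 1, so result = 1
(Q -> (Q -> (~S -> (Q -> (P -> (R -> R)))))): 0.23 ≤ 1, so result = 1
(S -> (Q -> (Q -> (~S -> (Q -> (P -> (R -> R))))))): 0.44 ≤ 1, so result = 1
(Q -> (S -> (Q -> (Q -> (~S -> (Q -> (P -> (R -> R)))))))): 0.23 ≤ 1, so result = 1
(R -> (Q -> (S -> (Q -> (Q -> (~S -> (Q -> (P -> (R -> R))))))))): 0.35 ≤ 1, so result = 1
(S -> (R -> (Q -> (S -> (Q -> (Q -> (~S -> (Q -> (P -> (R -> R)))))))))): 0.44 ≤ 1, so result = 1
(P -> (S -> (R -> (Q -> (S -> (Q -> (Q -> (~S -> (Q -> (P -> (R -> R))))))))))): 0.37 ≤ 1, so result = 1
(Q -> (P -> (S -> (R -> (Q -> (S -> (Q -> (Q -> (~S -> (Q -> (P -> (R -> R)))))))))))): 0.23 ≤ 1, so result = 1
(~R -> (Q -> (P -> (S -> (R -> (Q -> (S -> (Q -> (Q -> (~S -> (Q -> (P -> (R -> R))))))))))))): 0 ≤ 1, so result = 1
(R -> (~R -> (Q -> (P -> (S -> (R -> (Q -> (S -> (Q -> (Q -> (~S -> (Q -> (P -> (R -> R)))))))))))))): 0.35 ≤ 1, so result = 1
(~S -> (R -> (~R -> (Q -> (P -> (S -> (R -> (Q -> (S -> (Q -> (Q -> (~S -> (Q -> (P -> (R -> R))))))))))))))): 0 ≤ 1, so result = 1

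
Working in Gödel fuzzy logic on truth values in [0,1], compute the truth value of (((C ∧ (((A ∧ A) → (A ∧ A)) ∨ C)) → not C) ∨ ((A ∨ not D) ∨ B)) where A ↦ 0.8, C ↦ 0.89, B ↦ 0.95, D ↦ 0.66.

(A ∧ A) = min(0.8, 0.8) = 0.8
(A ∧ A) = min(0.8, 0.8) = 0.8
((A ∧ A) → (A ∧ A)): 0.8 ≤ 0.8, so result = 1
(((A ∧ A) → (A ∧ A)) ∨ C) = max(1, 0.89) = 1
(C ∧ (((A ∧ A) → (A ∧ A)) ∨ C)) = min(0.89, 1) = 0.89
not C: Gödel ¬ of 0.89 = 0 (operand ≠ 0)
((C ∧ (((A ∧ A) → (A ∧ A)) ∨ C)) → not C): 0.89 > 0, so result = 0
not D: Gödel ¬ of 0.66 = 0 (operand ≠ 0)
(A ∨ not D) = max(0.8, 0) = 0.8
((A ∨ not D) ∨ B) = max(0.8, 0.95) = 0.95
(((C ∧ (((A ∧ A) → (A ∧ A)) ∨ C)) → not C) ∨ ((A ∨ not D) ∨ B)) = max(0, 0.95) = 0.95

0.95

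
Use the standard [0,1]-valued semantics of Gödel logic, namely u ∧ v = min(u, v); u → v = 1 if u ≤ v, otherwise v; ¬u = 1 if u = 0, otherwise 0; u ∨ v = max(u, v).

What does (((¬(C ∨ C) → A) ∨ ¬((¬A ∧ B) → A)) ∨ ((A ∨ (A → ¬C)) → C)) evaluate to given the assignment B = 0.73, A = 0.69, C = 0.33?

1.00

(C ∨ C) = max(0.33, 0.33) = 0.33
¬(C ∨ C): Gödel ¬ of 0.33 = 0 (operand ≠ 0)
(¬(C ∨ C) → A): 0 ≤ 0.69, so result = 1
¬A: Gödel ¬ of 0.69 = 0 (operand ≠ 0)
(¬A ∧ B) = min(0, 0.73) = 0
((¬A ∧ B) → A): 0 ≤ 0.69, so result = 1
¬((¬A ∧ B) → A): Gödel ¬ of 1 = 0 (operand ≠ 0)
((¬(C ∨ C) → A) ∨ ¬((¬A ∧ B) → A)) = max(1, 0) = 1
¬C: Gödel ¬ of 0.33 = 0 (operand ≠ 0)
(A → ¬C): 0.69 > 0, so result = 0
(A ∨ (A → ¬C)) = max(0.69, 0) = 0.69
((A ∨ (A → ¬C)) → C): 0.69 > 0.33, so result = 0.33
(((¬(C ∨ C) → A) ∨ ¬((¬A ∧ B) → A)) ∨ ((A ∨ (A → ¬C)) → C)) = max(1, 0.33) = 1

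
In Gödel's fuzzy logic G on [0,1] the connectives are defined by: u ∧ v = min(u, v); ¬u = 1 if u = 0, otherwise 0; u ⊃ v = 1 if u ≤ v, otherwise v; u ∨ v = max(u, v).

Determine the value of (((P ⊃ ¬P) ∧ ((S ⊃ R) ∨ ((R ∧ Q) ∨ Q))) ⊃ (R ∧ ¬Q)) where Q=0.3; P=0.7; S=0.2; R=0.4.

1.00

¬P: Gödel ¬ of 0.7 = 0 (operand ≠ 0)
(P ⊃ ¬P): 0.7 > 0, so result = 0
(S ⊃ R): 0.2 ≤ 0.4, so result = 1
(R ∧ Q) = min(0.4, 0.3) = 0.3
((R ∧ Q) ∨ Q) = max(0.3, 0.3) = 0.3
((S ⊃ R) ∨ ((R ∧ Q) ∨ Q)) = max(1, 0.3) = 1
((P ⊃ ¬P) ∧ ((S ⊃ R) ∨ ((R ∧ Q) ∨ Q))) = min(0, 1) = 0
¬Q: Gödel ¬ of 0.3 = 0 (operand ≠ 0)
(R ∧ ¬Q) = min(0.4, 0) = 0
(((P ⊃ ¬P) ∧ ((S ⊃ R) ∨ ((R ∧ Q) ∨ Q))) ⊃ (R ∧ ¬Q)): 0 ≤ 0, so result = 1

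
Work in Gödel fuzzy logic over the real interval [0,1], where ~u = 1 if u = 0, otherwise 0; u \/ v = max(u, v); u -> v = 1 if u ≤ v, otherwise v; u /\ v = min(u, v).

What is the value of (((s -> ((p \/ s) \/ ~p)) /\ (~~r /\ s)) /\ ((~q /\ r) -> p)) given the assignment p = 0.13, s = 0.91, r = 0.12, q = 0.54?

0.91

(p \/ s) = max(0.13, 0.91) = 0.91
~p: Gödel ¬ of 0.13 = 0 (operand ≠ 0)
((p \/ s) \/ ~p) = max(0.91, 0) = 0.91
(s -> ((p \/ s) \/ ~p)): 0.91 ≤ 0.91, so result = 1
~r: Gödel ¬ of 0.12 = 0 (operand ≠ 0)
~~r: Gödel ¬ of 0 = 1 (operand is 0)
(~~r /\ s) = min(1, 0.91) = 0.91
((s -> ((p \/ s) \/ ~p)) /\ (~~r /\ s)) = min(1, 0.91) = 0.91
~q: Gödel ¬ of 0.54 = 0 (operand ≠ 0)
(~q /\ r) = min(0, 0.12) = 0
((~q /\ r) -> p): 0 ≤ 0.13, so result = 1
(((s -> ((p \/ s) \/ ~p)) /\ (~~r /\ s)) /\ ((~q /\ r) -> p)) = min(0.91, 1) = 0.91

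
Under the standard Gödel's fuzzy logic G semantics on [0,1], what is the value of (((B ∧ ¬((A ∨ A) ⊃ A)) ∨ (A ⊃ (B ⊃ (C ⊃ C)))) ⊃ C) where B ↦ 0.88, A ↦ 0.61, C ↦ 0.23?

(A ∨ A) = max(0.61, 0.61) = 0.61
((A ∨ A) ⊃ A): 0.61 ≤ 0.61, so result = 1
¬((A ∨ A) ⊃ A): Gödel ¬ of 1 = 0 (operand ≠ 0)
(B ∧ ¬((A ∨ A) ⊃ A)) = min(0.88, 0) = 0
(C ⊃ C): 0.23 ≤ 0.23, so result = 1
(B ⊃ (C ⊃ C)): 0.88 ≤ 1, so result = 1
(A ⊃ (B ⊃ (C ⊃ C))): 0.61 ≤ 1, so result = 1
((B ∧ ¬((A ∨ A) ⊃ A)) ∨ (A ⊃ (B ⊃ (C ⊃ C)))) = max(0, 1) = 1
(((B ∧ ¬((A ∨ A) ⊃ A)) ∨ (A ⊃ (B ⊃ (C ⊃ C)))) ⊃ C): 1 > 0.23, so result = 0.23

0.23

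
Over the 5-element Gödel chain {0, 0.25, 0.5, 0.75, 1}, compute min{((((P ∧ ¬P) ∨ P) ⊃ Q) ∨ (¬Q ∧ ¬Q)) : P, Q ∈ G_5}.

The minimum is attained at P = 0.5, Q = 0.25:
  ¬P: Gödel ¬ of 0.5 = 0 (operand ≠ 0)
  (P ∧ ¬P) = min(0.5, 0) = 0
  ((P ∧ ¬P) ∨ P) = max(0, 0.5) = 0.5
  (((P ∧ ¬P) ∨ P) ⊃ Q): 0.5 > 0.25, so result = 0.25
  ¬Q: Gödel ¬ of 0.25 = 0 (operand ≠ 0)
  ¬Q: Gödel ¬ of 0.25 = 0 (operand ≠ 0)
  (¬Q ∧ ¬Q) = min(0, 0) = 0
  ((((P ∧ ¬P) ∨ P) ⊃ Q) ∨ (¬Q ∧ ¬Q)) = max(0.25, 0) = 0.25
Checking all 25 assignments confirms none give a value below 0.25.

0.25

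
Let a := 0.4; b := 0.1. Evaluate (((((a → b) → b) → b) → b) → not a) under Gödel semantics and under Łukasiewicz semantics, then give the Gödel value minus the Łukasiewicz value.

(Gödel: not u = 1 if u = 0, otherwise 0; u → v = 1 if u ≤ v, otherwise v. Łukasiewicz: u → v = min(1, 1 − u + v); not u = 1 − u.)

Gödel evaluation:
  (a → b): 0.4 > 0.1, so result = 0.1
  ((a → b) → b): 0.1 ≤ 0.1, so result = 1
  (((a → b) → b) → b): 1 > 0.1, so result = 0.1
  ((((a → b) → b) → b) → b): 0.1 ≤ 0.1, so result = 1
  not a: Gödel ¬ of 0.4 = 0 (operand ≠ 0)
  (((((a → b) → b) → b) → b) → not a): 1 > 0, so result = 0
  Gödel value = 0
Łukasiewicz evaluation:
  (a → b): min(1, 1 − 0.4 + 0.1) = 0.7
  ((a → b) → b): min(1, 1 − 0.7 + 0.1) = 0.4
  (((a → b) → b) → b): min(1, 1 − 0.4 + 0.1) = 0.7
  ((((a → b) → b) → b) → b): min(1, 1 − 0.7 + 0.1) = 0.4
  not a: Łukasiewicz ¬ gives 1 − 0.4 = 0.6
  (((((a → b) → b) → b) → b) → not a): min(1, 1 − 0.4 + 0.6) = 1
  Łukasiewicz value = 1
Difference: 0 − 1 = -1.00

-1.00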